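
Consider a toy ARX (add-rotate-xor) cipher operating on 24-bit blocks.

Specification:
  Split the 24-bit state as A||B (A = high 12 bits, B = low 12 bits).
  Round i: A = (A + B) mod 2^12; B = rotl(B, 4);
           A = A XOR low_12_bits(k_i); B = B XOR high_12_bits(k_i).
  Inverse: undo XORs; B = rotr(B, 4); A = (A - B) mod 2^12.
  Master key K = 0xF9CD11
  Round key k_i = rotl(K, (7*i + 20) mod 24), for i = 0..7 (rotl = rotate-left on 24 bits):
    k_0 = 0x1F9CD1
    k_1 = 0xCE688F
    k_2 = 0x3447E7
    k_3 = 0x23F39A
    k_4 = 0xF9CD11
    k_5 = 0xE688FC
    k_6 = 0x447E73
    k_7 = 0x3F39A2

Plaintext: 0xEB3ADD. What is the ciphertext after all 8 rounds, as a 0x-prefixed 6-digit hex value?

0x1CE9E1

s_0 = plaintext = 0xEB3ADD
s_1 = Round(s_0, k_0) = 0x541C23
s_2 = Round(s_1, k_1) = 0x9EBEDA
s_3 = Round(s_2, k_2) = 0xF22EEA
s_4 = Round(s_3, k_3) = 0xD96C91
s_5 = Round(s_4, k_4) = 0x736680
s_6 = Round(s_5, k_5) = 0x54A66E
s_7 = Round(s_6, k_6) = 0x5CB2A1
s_8 = Round(s_7, k_7) = 0x1CE9E1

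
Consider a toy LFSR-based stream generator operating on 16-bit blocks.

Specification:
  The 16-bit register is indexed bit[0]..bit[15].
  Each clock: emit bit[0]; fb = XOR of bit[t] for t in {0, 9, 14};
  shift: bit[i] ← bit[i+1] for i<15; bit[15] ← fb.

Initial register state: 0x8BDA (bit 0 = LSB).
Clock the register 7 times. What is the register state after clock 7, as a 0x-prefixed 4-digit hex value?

0xF317

reg_0 = 0x8BDA
clock 1: out=0, reg = 0xC5ED
clock 2: out=1, reg = 0x62F6
clock 3: out=0, reg = 0x317B
clock 4: out=1, reg = 0x98BD
clock 5: out=1, reg = 0xCC5E
clock 6: out=0, reg = 0xE62F
clock 7: out=1, reg = 0xF317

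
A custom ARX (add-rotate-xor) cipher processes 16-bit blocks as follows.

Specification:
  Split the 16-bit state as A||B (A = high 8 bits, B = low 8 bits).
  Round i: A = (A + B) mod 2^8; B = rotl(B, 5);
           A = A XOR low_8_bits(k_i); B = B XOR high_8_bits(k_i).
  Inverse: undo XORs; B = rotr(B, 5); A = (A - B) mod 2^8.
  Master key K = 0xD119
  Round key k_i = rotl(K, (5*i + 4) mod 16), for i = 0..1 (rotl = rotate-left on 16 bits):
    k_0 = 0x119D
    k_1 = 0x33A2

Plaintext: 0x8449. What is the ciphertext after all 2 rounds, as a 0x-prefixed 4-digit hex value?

s_0 = plaintext = 0x8449
s_1 = Round(s_0, k_0) = 0x5038
s_2 = Round(s_1, k_1) = 0x2A34

0x2A34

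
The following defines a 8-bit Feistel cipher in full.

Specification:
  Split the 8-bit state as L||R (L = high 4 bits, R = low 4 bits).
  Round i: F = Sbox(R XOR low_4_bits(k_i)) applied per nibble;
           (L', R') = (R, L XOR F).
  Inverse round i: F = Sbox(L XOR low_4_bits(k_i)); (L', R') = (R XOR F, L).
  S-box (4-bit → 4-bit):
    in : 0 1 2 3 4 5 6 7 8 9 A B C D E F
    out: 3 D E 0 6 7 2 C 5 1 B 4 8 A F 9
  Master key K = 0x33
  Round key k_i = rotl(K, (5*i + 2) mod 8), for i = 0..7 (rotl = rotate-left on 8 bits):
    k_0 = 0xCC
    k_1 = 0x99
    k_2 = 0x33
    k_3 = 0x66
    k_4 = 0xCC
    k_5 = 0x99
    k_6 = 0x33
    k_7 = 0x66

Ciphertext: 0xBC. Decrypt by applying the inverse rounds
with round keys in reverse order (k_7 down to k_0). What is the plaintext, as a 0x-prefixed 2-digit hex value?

s_0 = ciphertext = 0xBC
s_1 = InvRound(s_0, k_7) = 0x6B
s_2 = InvRound(s_1, k_6) = 0xC6
s_3 = InvRound(s_2, k_5) = 0x1C
s_4 = InvRound(s_3, k_4) = 0x61
s_5 = InvRound(s_4, k_3) = 0x26
s_6 = InvRound(s_5, k_2) = 0xB2
s_7 = InvRound(s_6, k_1) = 0xCB
s_8 = InvRound(s_7, k_0) = 0x8C

0x8C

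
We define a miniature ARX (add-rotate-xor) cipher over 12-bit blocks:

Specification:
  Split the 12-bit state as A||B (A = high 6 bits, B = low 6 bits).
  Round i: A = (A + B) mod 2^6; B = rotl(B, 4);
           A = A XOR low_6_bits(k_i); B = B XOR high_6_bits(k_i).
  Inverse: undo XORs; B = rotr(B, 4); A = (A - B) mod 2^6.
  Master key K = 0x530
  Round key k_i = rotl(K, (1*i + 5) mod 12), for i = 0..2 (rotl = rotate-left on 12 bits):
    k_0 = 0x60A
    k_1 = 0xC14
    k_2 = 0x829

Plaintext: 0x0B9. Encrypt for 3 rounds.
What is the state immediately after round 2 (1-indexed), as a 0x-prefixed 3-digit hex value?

s_0 = plaintext = 0x0B9
s_1 = Round(s_0, k_0) = 0xC46
s_2 = Round(s_1, k_1) = 0x8D1
s_3 = Round(s_2, k_2) = 0x774

0x8D1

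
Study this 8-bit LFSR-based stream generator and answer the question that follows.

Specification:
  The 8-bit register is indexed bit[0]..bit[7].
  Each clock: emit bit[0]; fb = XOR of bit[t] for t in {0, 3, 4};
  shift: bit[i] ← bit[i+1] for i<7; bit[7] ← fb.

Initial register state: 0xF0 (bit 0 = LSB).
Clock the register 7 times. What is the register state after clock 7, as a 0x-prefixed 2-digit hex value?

reg_0 = 0xF0
clock 1: out=0, reg = 0xF8
clock 2: out=0, reg = 0x7C
clock 3: out=0, reg = 0x3E
clock 4: out=0, reg = 0x1F
clock 5: out=1, reg = 0x8F
clock 6: out=1, reg = 0x47
clock 7: out=1, reg = 0xA3

0xA3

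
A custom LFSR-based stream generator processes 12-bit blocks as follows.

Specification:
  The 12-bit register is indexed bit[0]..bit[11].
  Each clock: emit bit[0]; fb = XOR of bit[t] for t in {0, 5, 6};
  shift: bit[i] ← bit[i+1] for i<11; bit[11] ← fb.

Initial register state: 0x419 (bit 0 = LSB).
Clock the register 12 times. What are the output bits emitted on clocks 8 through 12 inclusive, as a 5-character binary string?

reg_0 = 0x419
clock 1: out=1, reg = 0xA0C
clock 2: out=0, reg = 0x506
clock 3: out=0, reg = 0x283
clock 4: out=1, reg = 0x941
clock 5: out=1, reg = 0x4A0
clock 6: out=0, reg = 0xA50
clock 7: out=0, reg = 0xD28
clock 8: out=0, reg = 0xE94
clock 9: out=0, reg = 0x74A
clock 10: out=0, reg = 0xBA5
clock 11: out=1, reg = 0x5D2
clock 12: out=0, reg = 0xAE9

00010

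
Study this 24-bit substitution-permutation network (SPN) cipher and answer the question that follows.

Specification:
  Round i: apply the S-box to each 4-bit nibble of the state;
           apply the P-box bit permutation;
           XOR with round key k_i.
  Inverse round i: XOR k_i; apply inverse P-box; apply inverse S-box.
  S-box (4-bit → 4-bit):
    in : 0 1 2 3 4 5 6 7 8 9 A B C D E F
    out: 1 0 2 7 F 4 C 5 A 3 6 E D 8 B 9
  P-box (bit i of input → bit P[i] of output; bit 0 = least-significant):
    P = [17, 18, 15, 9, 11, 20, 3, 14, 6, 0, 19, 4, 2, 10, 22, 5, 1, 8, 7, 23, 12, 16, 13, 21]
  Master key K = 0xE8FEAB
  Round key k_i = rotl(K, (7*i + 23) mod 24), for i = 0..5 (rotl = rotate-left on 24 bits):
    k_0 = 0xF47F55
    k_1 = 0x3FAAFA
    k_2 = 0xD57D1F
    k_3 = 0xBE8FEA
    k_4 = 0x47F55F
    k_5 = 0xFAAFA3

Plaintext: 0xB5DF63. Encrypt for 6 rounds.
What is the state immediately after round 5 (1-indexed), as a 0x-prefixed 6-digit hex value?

s_0 = plaintext = 0xB5DF63
s_1 = Round(s_0, k_0) = 0xD39FAD
s_2 = Round(s_1, k_1) = 0x0FAD24
s_3 = Round(s_2, k_2) = 0x03EB0D
s_4 = Round(s_3, k_3) = 0xB6905D
s_5 = Round(s_4, k_4) = 0xE6D393
s_6 = Round(s_5, k_5) = 0x453742

0xE6D393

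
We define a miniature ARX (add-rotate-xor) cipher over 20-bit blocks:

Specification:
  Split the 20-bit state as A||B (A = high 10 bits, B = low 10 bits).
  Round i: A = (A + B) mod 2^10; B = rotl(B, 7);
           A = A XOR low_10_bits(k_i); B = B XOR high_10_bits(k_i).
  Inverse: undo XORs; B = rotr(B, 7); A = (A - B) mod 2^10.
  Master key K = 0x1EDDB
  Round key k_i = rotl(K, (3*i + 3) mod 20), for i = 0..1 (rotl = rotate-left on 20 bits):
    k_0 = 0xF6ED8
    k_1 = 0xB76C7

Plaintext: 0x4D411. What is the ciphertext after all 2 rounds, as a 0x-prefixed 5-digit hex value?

s_0 = plaintext = 0x4D411
s_1 = Round(s_0, k_0) = 0xE7B59
s_2 = Round(s_1, k_1) = 0x0C236

0x0C236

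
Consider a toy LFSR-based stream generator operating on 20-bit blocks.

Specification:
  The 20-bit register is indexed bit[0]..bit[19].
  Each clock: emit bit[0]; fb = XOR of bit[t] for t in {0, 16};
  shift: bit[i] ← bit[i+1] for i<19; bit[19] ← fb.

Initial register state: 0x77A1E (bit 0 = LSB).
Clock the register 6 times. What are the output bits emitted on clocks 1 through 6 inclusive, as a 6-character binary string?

011110

reg_0 = 0x77A1E
clock 1: out=0, reg = 0xBBD0F
clock 2: out=1, reg = 0x5DE87
clock 3: out=1, reg = 0x2EF43
clock 4: out=1, reg = 0x977A1
clock 5: out=1, reg = 0x4BBD0
clock 6: out=0, reg = 0x25DE8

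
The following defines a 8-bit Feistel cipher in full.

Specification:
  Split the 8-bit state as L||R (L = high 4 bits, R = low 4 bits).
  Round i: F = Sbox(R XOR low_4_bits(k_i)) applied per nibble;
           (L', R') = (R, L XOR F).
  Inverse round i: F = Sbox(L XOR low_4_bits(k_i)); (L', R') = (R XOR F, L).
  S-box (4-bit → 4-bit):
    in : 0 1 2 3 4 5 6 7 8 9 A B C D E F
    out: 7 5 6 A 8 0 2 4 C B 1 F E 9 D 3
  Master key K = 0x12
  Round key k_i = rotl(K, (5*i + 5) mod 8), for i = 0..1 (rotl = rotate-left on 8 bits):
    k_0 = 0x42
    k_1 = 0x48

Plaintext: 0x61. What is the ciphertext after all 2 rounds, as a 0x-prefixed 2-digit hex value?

0xC9

s_0 = plaintext = 0x61
s_1 = Round(s_0, k_0) = 0x1C
s_2 = Round(s_1, k_1) = 0xC9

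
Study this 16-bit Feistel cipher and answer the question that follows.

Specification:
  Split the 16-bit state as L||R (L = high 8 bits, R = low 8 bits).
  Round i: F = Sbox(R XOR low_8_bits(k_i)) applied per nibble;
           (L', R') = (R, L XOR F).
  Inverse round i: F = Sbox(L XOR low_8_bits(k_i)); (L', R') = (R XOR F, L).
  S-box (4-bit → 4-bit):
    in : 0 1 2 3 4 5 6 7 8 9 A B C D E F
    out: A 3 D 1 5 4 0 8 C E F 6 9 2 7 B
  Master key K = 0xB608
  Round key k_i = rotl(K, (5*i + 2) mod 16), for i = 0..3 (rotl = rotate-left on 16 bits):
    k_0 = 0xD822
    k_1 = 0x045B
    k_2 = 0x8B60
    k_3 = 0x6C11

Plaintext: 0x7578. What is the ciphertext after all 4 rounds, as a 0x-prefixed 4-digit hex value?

s_0 = plaintext = 0x7578
s_1 = Round(s_0, k_0) = 0x783A
s_2 = Round(s_1, k_1) = 0x3A7B
s_3 = Round(s_2, k_2) = 0x7B0C
s_4 = Round(s_3, k_3) = 0x0C49

0x0C49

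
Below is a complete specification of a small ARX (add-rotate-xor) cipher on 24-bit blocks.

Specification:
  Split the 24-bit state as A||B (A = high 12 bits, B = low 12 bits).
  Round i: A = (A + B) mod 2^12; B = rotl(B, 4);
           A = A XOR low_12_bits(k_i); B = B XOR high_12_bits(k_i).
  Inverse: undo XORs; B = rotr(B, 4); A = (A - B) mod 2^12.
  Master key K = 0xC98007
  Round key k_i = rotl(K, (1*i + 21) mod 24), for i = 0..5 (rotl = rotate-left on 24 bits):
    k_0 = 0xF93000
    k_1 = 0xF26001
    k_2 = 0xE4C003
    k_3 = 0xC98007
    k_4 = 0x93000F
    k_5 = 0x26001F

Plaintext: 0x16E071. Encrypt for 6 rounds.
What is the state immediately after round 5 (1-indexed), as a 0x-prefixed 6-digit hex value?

0x75EB46

s_0 = plaintext = 0x16E071
s_1 = Round(s_0, k_0) = 0x1DF883
s_2 = Round(s_1, k_1) = 0xA6371E
s_3 = Round(s_2, k_2) = 0x182FAB
s_4 = Round(s_3, k_3) = 0x12A627
s_5 = Round(s_4, k_4) = 0x75EB46
s_6 = Round(s_5, k_5) = 0x2BB60B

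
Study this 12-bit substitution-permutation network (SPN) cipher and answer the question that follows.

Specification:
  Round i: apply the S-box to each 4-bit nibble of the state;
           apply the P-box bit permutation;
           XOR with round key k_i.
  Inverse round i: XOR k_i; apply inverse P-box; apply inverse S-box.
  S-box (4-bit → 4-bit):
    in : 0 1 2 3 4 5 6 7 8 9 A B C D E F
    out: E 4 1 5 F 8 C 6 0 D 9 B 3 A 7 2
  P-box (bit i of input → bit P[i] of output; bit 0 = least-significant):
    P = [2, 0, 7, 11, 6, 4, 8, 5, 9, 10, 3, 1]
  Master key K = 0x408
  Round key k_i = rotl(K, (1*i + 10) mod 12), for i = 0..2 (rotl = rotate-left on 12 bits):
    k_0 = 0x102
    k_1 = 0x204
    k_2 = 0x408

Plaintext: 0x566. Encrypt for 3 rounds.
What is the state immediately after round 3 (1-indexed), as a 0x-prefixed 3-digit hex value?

0xF5A

s_0 = plaintext = 0x566
s_1 = Round(s_0, k_0) = 0x8A0
s_2 = Round(s_1, k_1) = 0xAE5
s_3 = Round(s_2, k_2) = 0xF5A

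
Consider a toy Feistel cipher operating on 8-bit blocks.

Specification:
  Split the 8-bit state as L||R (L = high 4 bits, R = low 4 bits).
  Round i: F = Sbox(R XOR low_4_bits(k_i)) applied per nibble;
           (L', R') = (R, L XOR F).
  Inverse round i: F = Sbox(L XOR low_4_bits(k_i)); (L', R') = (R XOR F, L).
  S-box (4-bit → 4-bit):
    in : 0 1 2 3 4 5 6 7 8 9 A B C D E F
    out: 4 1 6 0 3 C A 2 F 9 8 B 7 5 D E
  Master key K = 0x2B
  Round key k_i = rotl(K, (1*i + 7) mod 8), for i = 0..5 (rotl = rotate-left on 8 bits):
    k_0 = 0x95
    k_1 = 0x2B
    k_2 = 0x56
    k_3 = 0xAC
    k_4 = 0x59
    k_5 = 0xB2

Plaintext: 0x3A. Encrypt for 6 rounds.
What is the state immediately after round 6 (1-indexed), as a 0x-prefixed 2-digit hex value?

s_0 = plaintext = 0x3A
s_1 = Round(s_0, k_0) = 0xAD
s_2 = Round(s_1, k_1) = 0xD0
s_3 = Round(s_2, k_2) = 0x07
s_4 = Round(s_3, k_3) = 0x7B
s_5 = Round(s_4, k_4) = 0xB1
s_6 = Round(s_5, k_5) = 0x1B

0x1B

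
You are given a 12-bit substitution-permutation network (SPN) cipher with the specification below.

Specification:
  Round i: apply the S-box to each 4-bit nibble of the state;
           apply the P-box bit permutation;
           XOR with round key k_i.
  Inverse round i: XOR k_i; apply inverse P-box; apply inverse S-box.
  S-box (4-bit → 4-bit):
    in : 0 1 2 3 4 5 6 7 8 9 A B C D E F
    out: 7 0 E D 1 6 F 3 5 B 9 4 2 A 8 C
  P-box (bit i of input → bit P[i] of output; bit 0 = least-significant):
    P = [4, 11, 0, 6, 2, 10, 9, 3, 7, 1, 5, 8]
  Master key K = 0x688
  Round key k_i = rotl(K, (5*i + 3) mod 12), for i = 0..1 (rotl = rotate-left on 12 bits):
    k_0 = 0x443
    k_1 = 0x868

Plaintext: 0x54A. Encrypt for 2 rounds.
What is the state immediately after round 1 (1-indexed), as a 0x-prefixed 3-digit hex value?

0x435

s_0 = plaintext = 0x54A
s_1 = Round(s_0, k_0) = 0x435
s_2 = Round(s_1, k_1) = 0x2E5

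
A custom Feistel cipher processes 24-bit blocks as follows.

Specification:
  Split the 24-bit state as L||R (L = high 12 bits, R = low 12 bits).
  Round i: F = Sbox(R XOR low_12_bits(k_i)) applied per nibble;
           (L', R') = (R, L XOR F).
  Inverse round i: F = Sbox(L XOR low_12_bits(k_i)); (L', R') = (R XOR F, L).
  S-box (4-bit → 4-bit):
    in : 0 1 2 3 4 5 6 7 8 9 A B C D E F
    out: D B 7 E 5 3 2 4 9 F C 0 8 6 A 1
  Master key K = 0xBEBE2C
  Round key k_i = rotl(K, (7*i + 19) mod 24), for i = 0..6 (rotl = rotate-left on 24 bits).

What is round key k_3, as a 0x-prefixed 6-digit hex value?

0x2CBEBE

K = 0xBEBE2C
k_0 = rotl(K, (7*0+19) mod 24) = rotl(K, 19) = 0x65F5F1
k_1 = rotl(K, (7*1+19) mod 24) = rotl(K, 2) = 0xFAF8B2
k_2 = rotl(K, (7*2+19) mod 24) = rotl(K, 9) = 0x7C597D
k_3 = rotl(K, (7*3+19) mod 24) = rotl(K, 16) = 0x2CBEBE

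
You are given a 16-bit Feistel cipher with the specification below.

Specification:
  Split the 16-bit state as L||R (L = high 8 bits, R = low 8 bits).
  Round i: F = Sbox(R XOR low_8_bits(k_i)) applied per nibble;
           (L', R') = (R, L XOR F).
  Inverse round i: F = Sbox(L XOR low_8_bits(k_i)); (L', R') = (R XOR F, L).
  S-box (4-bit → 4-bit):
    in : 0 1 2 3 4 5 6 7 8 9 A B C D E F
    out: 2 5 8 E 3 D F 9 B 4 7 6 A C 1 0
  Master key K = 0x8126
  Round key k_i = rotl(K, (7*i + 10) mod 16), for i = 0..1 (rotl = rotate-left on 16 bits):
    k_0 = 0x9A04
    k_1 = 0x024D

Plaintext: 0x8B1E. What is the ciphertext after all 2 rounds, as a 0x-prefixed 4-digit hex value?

s_0 = plaintext = 0x8B1E
s_1 = Round(s_0, k_0) = 0x1EDC
s_2 = Round(s_1, k_1) = 0xDC5B

0xDC5B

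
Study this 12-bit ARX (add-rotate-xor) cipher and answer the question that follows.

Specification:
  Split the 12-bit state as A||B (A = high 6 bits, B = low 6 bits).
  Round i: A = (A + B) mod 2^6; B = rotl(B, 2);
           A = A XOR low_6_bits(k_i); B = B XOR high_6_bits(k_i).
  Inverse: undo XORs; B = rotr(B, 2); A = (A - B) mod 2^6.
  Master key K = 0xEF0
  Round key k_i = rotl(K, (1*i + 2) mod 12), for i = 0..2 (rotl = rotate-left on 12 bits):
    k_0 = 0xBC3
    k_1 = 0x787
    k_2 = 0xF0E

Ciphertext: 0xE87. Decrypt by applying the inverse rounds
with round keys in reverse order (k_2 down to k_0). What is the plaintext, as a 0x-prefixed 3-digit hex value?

s_0 = ciphertext = 0xE87
s_1 = InvRound(s_0, k_2) = 0xDBE
s_2 = InvRound(s_1, k_1) = 0xA48
s_3 = InvRound(s_2, k_0) = 0xC79

0xC79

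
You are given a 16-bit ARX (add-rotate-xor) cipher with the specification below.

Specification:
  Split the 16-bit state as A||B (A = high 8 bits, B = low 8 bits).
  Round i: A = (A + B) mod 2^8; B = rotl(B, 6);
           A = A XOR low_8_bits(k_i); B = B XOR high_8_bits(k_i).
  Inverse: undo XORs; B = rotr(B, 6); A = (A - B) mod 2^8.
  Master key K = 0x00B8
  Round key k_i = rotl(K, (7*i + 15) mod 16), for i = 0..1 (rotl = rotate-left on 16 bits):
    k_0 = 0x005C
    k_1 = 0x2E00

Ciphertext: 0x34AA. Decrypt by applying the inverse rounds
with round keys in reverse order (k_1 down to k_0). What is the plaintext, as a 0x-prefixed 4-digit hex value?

0x3648

s_0 = ciphertext = 0x34AA
s_1 = InvRound(s_0, k_1) = 0x2212
s_2 = InvRound(s_1, k_0) = 0x3648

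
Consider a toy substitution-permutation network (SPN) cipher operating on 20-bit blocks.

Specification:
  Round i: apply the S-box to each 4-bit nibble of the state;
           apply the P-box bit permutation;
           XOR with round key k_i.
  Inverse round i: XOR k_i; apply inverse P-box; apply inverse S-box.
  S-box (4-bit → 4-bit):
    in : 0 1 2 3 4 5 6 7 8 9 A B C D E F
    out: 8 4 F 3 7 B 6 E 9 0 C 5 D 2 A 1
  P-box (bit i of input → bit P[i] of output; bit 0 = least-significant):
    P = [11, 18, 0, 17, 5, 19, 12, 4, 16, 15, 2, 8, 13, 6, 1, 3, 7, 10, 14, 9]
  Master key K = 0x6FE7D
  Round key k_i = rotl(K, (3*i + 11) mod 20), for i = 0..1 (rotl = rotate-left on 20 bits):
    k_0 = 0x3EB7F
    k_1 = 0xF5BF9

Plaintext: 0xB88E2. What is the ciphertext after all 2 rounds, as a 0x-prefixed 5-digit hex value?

s_0 = plaintext = 0xB88E2
s_1 = Round(s_0, k_0) = 0xC82E6
s_2 = Round(s_1, k_1) = 0x2B864

0x2B864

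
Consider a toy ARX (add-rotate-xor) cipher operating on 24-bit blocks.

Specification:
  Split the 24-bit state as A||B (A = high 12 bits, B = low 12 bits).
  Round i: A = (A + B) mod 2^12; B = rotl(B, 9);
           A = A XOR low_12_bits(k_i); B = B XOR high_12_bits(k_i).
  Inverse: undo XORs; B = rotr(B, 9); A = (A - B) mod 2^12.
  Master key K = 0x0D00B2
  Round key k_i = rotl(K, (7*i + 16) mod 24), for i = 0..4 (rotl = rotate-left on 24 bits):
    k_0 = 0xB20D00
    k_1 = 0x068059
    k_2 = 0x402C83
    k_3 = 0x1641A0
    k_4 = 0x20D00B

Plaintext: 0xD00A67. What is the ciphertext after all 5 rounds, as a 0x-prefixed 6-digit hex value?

s_0 = plaintext = 0xD00A67
s_1 = Round(s_0, k_0) = 0xA6746C
s_2 = Round(s_1, k_1) = 0xE8A8E5
s_3 = Round(s_2, k_2) = 0xBECF1E
s_4 = Round(s_3, k_3) = 0xAAAC87
s_5 = Round(s_4, k_4) = 0x73AD9D

0x73AD9D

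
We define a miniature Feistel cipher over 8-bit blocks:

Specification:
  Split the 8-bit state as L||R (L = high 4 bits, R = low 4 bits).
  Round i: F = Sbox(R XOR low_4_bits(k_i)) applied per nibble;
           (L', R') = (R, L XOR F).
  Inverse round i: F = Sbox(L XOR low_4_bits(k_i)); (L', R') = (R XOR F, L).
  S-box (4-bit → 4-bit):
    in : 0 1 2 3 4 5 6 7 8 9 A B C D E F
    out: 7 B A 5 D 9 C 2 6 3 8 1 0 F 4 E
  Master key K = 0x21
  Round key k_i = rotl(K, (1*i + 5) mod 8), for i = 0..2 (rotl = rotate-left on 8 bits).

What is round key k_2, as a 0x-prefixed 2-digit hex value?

0x90

K = 0x21
k_0 = rotl(K, (1*0+5) mod 8) = rotl(K, 5) = 0x24
k_1 = rotl(K, (1*1+5) mod 8) = rotl(K, 6) = 0x48
k_2 = rotl(K, (1*2+5) mod 8) = rotl(K, 7) = 0x90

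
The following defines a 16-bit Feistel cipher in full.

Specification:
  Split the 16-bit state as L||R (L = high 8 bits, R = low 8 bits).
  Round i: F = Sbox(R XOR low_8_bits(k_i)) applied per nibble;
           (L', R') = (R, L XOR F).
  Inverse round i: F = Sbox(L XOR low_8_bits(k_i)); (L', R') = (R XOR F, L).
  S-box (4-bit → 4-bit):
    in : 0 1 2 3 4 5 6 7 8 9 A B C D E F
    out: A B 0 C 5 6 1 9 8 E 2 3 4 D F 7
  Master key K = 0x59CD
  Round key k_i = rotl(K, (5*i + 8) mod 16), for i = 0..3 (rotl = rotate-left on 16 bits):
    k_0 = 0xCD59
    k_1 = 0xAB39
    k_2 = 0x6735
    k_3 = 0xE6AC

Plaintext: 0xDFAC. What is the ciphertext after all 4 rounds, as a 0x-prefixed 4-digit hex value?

0x35A8

s_0 = plaintext = 0xDFAC
s_1 = Round(s_0, k_0) = 0xACA9
s_2 = Round(s_1, k_1) = 0xA946
s_3 = Round(s_2, k_2) = 0x4635
s_4 = Round(s_3, k_3) = 0x35A8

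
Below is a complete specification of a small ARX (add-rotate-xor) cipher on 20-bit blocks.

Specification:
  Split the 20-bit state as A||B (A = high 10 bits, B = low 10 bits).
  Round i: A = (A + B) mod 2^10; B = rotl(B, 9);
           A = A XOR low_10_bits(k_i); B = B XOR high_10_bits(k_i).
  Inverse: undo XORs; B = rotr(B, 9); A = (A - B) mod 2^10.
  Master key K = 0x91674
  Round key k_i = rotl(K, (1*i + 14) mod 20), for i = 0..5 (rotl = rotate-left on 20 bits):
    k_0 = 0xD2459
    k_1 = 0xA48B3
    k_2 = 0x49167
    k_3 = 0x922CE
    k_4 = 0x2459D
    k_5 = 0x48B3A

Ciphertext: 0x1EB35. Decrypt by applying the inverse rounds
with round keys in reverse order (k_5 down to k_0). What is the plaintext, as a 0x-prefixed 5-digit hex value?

0xCD2B7

s_0 = ciphertext = 0x1EB35
s_1 = InvRound(s_0, k_5) = 0xC442F
s_2 = InvRound(s_1, k_4) = 0x4417C
s_3 = InvRound(s_2, k_3) = 0x5D669
s_4 = InvRound(s_3, k_2) = 0x5DE9B
s_5 = InvRound(s_4, k_1) = 0x6C812
s_6 = InvRound(s_5, k_0) = 0xCD2B7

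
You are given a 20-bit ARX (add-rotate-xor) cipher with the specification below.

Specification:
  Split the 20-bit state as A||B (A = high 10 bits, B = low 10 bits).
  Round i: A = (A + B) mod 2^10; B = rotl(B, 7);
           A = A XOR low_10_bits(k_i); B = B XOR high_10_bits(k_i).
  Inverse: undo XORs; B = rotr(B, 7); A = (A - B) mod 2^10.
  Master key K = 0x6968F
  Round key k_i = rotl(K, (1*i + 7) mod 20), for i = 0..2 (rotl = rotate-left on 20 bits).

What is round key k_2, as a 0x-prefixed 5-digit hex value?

K = 0x6968F
k_0 = rotl(K, (1*0+7) mod 20) = rotl(K, 7) = 0xB47B4
k_1 = rotl(K, (1*1+7) mod 20) = rotl(K, 8) = 0x68F69
k_2 = rotl(K, (1*2+7) mod 20) = rotl(K, 9) = 0xD1ED2

0xD1ED2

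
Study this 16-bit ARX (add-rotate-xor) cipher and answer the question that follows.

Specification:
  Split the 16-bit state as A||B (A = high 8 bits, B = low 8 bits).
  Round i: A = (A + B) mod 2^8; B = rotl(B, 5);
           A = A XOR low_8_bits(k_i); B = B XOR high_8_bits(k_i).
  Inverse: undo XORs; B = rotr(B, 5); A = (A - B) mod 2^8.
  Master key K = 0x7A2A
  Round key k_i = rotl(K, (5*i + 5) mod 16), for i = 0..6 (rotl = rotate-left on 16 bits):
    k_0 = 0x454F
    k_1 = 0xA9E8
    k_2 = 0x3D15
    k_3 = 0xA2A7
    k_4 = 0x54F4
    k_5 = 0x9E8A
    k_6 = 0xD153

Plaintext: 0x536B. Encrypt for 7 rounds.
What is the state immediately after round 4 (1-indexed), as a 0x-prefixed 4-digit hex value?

0x97B7

s_0 = plaintext = 0x536B
s_1 = Round(s_0, k_0) = 0xF128
s_2 = Round(s_1, k_1) = 0xF1AC
s_3 = Round(s_2, k_2) = 0x88A8
s_4 = Round(s_3, k_3) = 0x97B7
s_5 = Round(s_4, k_4) = 0xBAA2
s_6 = Round(s_5, k_5) = 0xD6CA
s_7 = Round(s_6, k_6) = 0xF388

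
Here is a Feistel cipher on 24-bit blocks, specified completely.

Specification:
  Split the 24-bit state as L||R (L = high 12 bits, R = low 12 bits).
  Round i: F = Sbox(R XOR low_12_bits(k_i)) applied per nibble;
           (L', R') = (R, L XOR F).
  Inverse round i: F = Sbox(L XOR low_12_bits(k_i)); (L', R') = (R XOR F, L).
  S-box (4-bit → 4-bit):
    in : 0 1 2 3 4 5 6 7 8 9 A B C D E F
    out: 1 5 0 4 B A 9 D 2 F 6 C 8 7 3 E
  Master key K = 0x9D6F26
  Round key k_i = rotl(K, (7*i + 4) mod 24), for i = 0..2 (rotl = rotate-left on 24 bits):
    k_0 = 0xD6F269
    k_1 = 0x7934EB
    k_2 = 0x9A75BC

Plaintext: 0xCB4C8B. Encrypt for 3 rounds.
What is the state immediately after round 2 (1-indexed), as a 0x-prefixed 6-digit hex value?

s_0 = plaintext = 0xCB4C8B
s_1 = Round(s_0, k_0) = 0xC8BF84
s_2 = Round(s_1, k_1) = 0xF84015
s_3 = Round(s_2, k_2) = 0x0155EB

0xF84015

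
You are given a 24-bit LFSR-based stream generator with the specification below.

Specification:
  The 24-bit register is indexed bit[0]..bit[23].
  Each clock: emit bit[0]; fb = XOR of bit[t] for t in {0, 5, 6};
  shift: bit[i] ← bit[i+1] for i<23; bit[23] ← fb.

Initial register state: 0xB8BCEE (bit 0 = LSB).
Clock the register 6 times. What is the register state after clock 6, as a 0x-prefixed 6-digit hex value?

0xEAE2F3

reg_0 = 0xB8BCEE
clock 1: out=0, reg = 0x5C5E77
clock 2: out=1, reg = 0xAE2F3B
clock 3: out=1, reg = 0x57179D
clock 4: out=1, reg = 0xAB8BCE
clock 5: out=0, reg = 0xD5C5E7
clock 6: out=1, reg = 0xEAE2F3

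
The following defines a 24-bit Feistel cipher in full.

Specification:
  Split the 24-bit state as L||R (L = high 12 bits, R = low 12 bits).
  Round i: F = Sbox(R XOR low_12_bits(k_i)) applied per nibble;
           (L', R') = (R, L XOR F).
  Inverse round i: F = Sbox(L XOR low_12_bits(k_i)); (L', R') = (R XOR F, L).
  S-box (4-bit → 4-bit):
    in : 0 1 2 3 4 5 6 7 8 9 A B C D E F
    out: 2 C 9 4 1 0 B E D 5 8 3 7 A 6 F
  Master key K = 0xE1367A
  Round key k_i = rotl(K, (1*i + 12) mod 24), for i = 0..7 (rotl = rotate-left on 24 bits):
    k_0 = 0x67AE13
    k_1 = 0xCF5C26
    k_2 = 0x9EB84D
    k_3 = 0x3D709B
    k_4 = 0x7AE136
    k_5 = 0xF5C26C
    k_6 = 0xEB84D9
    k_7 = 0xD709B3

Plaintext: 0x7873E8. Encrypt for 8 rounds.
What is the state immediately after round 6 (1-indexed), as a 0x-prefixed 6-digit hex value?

s_0 = plaintext = 0x7873E8
s_1 = Round(s_0, k_0) = 0x3E8D74
s_2 = Round(s_1, k_1) = 0xD74FE1
s_3 = Round(s_2, k_2) = 0xFE13F3
s_4 = Round(s_3, k_3) = 0x3F3B5C
s_5 = Round(s_4, k_4) = 0xB5CB4B
s_6 = Round(s_5, k_5) = 0xB4BEC2
s_7 = Round(s_6, k_6) = 0xEC2388
s_8 = Round(s_7, k_7) = 0x388681

0xB4BEC2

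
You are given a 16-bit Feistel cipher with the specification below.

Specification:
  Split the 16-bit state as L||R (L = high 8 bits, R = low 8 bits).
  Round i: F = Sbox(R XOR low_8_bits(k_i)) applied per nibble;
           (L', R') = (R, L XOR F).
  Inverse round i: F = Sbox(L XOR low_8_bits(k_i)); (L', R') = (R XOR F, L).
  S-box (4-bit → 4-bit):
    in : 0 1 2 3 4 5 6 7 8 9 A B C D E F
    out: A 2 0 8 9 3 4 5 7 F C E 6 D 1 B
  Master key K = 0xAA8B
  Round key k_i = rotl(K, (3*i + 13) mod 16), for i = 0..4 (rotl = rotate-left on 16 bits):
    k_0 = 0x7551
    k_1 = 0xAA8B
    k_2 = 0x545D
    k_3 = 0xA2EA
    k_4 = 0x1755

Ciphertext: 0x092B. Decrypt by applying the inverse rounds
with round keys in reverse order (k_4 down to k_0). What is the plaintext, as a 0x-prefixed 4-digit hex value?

s_0 = ciphertext = 0x092B
s_1 = InvRound(s_0, k_4) = 0x1D09
s_2 = InvRound(s_1, k_3) = 0xBC1D
s_3 = InvRound(s_2, k_2) = 0x0FBC
s_4 = InvRound(s_3, k_1) = 0xC50F
s_5 = InvRound(s_4, k_0) = 0xF6C5

0xF6C5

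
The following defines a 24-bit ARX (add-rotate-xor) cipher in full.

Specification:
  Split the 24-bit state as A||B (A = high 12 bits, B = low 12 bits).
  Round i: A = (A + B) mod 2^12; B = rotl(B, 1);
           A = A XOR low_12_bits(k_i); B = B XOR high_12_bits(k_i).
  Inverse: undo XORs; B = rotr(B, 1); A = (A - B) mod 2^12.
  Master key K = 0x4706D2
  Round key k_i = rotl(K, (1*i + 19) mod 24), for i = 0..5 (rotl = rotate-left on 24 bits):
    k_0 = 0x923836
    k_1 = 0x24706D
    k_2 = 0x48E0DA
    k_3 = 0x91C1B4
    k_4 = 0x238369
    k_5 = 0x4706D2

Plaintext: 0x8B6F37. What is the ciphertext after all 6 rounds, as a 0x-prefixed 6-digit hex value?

s_0 = plaintext = 0x8B6F37
s_1 = Round(s_0, k_0) = 0xFDB74C
s_2 = Round(s_1, k_1) = 0x74ACDF
s_3 = Round(s_2, k_2) = 0x4F3D31
s_4 = Round(s_3, k_3) = 0x39037F
s_5 = Round(s_4, k_4) = 0x4664C6
s_6 = Round(s_5, k_5) = 0xFFEDFC

0xFFEDFC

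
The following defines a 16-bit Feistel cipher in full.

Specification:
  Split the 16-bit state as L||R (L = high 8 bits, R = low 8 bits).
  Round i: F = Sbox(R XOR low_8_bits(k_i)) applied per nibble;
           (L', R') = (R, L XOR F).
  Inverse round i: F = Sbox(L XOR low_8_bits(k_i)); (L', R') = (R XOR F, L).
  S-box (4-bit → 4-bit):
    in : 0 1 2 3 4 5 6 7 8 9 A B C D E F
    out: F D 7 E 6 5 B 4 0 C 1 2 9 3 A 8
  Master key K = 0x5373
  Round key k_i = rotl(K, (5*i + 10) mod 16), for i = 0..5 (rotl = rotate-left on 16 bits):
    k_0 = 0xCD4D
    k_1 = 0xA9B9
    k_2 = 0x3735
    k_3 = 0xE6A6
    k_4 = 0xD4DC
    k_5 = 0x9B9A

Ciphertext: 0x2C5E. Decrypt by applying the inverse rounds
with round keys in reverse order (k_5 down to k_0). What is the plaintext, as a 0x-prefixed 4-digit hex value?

s_0 = ciphertext = 0x2C5E
s_1 = InvRound(s_0, k_5) = 0x752C
s_2 = InvRound(s_1, k_4) = 0x3075
s_3 = InvRound(s_2, k_3) = 0xBE30
s_4 = InvRound(s_3, k_2) = 0x32BE
s_5 = InvRound(s_4, k_1) = 0xBC32
s_6 = InvRound(s_5, k_0) = 0xBFBC

0xBFBC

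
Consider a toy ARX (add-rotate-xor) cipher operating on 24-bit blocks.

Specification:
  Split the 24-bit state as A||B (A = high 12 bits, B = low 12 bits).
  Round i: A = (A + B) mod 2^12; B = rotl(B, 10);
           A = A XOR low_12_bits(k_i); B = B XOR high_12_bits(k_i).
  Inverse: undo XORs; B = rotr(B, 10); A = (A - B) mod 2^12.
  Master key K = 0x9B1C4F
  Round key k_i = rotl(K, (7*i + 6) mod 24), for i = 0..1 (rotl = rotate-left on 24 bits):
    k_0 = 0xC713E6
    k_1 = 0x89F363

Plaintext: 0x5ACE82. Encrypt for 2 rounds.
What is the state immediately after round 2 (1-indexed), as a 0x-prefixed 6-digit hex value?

0xCFAD6B

s_0 = plaintext = 0x5ACE82
s_1 = Round(s_0, k_0) = 0x7C87D1
s_2 = Round(s_1, k_1) = 0xCFAD6B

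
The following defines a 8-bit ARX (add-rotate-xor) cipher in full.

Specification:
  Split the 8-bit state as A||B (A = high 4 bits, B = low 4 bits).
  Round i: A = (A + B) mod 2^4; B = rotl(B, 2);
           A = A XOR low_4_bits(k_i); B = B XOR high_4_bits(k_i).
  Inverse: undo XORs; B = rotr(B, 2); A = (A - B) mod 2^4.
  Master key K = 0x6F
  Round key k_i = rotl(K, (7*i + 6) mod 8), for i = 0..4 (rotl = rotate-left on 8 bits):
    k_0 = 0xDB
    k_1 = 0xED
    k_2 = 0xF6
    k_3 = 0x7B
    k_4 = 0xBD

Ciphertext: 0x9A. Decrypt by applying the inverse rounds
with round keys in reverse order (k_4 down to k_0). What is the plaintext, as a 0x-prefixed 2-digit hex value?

s_0 = ciphertext = 0x9A
s_1 = InvRound(s_0, k_4) = 0x04
s_2 = InvRound(s_1, k_3) = 0xFC
s_3 = InvRound(s_2, k_2) = 0xDC
s_4 = InvRound(s_3, k_1) = 0x88
s_5 = InvRound(s_4, k_0) = 0xE5

0xE5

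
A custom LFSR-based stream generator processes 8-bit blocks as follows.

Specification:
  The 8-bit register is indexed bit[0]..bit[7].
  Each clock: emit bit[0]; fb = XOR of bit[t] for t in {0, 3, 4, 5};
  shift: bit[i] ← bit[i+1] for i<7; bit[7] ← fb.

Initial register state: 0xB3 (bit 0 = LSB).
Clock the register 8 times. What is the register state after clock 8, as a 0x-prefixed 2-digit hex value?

reg_0 = 0xB3
clock 1: out=1, reg = 0xD9
clock 2: out=1, reg = 0xEC
clock 3: out=0, reg = 0x76
clock 4: out=0, reg = 0x3B
clock 5: out=1, reg = 0x1D
clock 6: out=1, reg = 0x8E
clock 7: out=0, reg = 0xC7
clock 8: out=1, reg = 0xE3

0xE3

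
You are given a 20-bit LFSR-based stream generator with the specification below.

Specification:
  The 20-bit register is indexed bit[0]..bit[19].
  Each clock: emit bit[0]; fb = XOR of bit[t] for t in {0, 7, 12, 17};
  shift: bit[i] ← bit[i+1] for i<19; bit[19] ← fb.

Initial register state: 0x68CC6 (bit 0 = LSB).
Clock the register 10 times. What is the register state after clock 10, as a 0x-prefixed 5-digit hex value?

reg_0 = 0x68CC6
clock 1: out=0, reg = 0x34663
clock 2: out=1, reg = 0x1A331
clock 3: out=1, reg = 0x8D198
clock 4: out=0, reg = 0x468CC
clock 5: out=0, reg = 0xA3466
clock 6: out=0, reg = 0x51A33
clock 7: out=1, reg = 0x28D19
clock 8: out=1, reg = 0x1468C
clock 9: out=0, reg = 0x8A346
clock 10: out=0, reg = 0x451A3

0x451A3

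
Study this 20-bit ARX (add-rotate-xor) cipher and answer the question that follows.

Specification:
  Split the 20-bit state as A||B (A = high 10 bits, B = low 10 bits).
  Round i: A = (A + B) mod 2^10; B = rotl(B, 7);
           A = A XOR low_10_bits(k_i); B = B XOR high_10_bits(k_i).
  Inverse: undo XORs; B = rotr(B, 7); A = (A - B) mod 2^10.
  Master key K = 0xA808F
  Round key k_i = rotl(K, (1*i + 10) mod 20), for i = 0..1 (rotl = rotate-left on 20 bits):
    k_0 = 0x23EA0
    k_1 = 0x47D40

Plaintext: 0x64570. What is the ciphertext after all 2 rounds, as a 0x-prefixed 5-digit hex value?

s_0 = plaintext = 0x64570
s_1 = Round(s_0, k_0) = 0x684A1
s_2 = Round(s_1, k_1) = 0xC098B

0xC098B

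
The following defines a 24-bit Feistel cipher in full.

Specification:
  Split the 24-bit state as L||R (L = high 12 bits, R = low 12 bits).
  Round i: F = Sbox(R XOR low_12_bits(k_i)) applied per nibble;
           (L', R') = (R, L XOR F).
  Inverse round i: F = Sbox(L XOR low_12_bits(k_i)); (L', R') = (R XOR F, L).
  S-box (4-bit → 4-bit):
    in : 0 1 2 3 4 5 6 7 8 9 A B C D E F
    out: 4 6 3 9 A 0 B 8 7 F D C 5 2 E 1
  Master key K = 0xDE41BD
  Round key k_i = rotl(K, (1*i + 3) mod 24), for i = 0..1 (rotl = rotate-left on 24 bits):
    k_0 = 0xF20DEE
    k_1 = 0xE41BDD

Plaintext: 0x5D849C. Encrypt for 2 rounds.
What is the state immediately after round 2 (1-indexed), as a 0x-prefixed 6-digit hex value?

0xA5B2E7

s_0 = plaintext = 0x5D849C
s_1 = Round(s_0, k_0) = 0x49CA5B
s_2 = Round(s_1, k_1) = 0xA5B2E7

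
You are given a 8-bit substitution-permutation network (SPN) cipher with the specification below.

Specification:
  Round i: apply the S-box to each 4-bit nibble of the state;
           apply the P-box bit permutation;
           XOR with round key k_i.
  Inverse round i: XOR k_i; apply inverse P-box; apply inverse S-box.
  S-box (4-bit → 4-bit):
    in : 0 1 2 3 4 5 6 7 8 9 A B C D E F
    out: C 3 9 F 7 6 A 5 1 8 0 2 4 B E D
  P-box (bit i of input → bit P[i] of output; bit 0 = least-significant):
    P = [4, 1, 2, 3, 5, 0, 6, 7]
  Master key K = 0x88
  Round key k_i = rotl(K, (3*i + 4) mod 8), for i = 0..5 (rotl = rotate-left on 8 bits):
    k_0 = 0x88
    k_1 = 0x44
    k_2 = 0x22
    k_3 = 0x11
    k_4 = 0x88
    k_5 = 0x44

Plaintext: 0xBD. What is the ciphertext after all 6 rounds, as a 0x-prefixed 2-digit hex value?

0xB3

s_0 = plaintext = 0xBD
s_1 = Round(s_0, k_0) = 0x93
s_2 = Round(s_1, k_1) = 0xDA
s_3 = Round(s_2, k_2) = 0x83
s_4 = Round(s_3, k_3) = 0x2F
s_5 = Round(s_4, k_4) = 0x34
s_6 = Round(s_5, k_5) = 0xB3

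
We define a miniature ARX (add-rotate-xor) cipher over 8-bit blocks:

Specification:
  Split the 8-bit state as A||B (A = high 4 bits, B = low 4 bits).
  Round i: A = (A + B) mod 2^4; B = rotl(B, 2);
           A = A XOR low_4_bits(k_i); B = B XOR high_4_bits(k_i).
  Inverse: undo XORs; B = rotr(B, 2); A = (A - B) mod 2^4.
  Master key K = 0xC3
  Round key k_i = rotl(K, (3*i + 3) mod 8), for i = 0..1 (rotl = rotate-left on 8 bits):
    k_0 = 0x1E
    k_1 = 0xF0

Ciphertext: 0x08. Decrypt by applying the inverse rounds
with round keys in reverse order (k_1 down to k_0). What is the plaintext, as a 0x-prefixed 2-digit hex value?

0xA3

s_0 = ciphertext = 0x08
s_1 = InvRound(s_0, k_1) = 0x3D
s_2 = InvRound(s_1, k_0) = 0xA3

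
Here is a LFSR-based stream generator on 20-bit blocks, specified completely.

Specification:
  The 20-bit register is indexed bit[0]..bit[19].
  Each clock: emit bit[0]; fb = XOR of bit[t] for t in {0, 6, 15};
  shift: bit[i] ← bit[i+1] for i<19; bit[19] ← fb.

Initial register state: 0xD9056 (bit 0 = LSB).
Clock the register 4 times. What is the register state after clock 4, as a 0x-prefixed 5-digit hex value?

reg_0 = 0xD9056
clock 1: out=0, reg = 0x6C82B
clock 2: out=1, reg = 0x36415
clock 3: out=1, reg = 0x9B20A
clock 4: out=0, reg = 0xCD905

0xCD905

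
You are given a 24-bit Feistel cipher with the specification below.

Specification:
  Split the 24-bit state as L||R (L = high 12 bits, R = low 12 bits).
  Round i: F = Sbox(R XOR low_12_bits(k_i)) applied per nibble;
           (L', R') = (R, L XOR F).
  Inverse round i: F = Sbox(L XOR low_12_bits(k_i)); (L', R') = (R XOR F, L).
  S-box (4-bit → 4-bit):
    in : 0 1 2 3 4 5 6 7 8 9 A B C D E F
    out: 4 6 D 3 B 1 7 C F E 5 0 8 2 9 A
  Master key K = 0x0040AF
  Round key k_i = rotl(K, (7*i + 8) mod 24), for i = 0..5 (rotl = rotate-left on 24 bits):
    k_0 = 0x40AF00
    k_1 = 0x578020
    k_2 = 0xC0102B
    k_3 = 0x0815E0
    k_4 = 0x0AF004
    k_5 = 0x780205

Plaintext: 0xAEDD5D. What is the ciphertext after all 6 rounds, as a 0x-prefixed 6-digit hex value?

0x4DDD14

s_0 = plaintext = 0xAEDD5D
s_1 = Round(s_0, k_0) = 0xD5D7FF
s_2 = Round(s_1, k_1) = 0x7FF177
s_3 = Round(s_2, k_2) = 0x1771E7
s_4 = Round(s_3, k_3) = 0x1E7A3B
s_5 = Round(s_4, k_4) = 0xA3B4DD
s_6 = Round(s_5, k_5) = 0x4DDD14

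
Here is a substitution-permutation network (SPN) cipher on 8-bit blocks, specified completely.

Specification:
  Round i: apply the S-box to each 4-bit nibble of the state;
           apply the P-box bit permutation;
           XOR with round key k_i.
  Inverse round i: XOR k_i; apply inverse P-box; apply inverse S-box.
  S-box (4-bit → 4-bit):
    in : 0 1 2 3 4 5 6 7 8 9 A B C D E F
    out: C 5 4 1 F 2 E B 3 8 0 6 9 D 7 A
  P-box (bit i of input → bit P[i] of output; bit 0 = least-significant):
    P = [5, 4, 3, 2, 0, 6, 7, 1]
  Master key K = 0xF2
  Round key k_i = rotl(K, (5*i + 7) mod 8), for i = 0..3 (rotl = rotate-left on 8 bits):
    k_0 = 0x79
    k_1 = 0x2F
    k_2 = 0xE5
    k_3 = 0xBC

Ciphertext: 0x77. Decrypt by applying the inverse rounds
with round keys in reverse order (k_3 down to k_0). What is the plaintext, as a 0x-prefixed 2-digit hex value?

0x38

s_0 = ciphertext = 0x77
s_1 = InvRound(s_0, k_3) = 0x42
s_2 = InvRound(s_1, k_2) = 0xDC
s_3 = InvRound(s_2, k_1) = 0x48
s_4 = InvRound(s_3, k_0) = 0x38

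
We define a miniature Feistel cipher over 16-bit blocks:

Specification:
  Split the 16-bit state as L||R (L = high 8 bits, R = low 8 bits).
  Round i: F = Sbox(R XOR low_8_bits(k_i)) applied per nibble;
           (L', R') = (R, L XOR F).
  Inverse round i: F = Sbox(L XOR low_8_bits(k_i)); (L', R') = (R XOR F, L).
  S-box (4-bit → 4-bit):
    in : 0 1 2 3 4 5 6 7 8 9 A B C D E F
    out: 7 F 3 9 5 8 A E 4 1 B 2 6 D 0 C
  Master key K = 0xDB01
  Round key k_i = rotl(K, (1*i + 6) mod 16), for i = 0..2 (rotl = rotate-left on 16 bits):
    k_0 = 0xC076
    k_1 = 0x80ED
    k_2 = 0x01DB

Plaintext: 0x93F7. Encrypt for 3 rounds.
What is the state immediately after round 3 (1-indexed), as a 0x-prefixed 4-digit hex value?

s_0 = plaintext = 0x93F7
s_1 = Round(s_0, k_0) = 0xF7DC
s_2 = Round(s_1, k_1) = 0xDC68
s_3 = Round(s_2, k_2) = 0x68F5

0x68F5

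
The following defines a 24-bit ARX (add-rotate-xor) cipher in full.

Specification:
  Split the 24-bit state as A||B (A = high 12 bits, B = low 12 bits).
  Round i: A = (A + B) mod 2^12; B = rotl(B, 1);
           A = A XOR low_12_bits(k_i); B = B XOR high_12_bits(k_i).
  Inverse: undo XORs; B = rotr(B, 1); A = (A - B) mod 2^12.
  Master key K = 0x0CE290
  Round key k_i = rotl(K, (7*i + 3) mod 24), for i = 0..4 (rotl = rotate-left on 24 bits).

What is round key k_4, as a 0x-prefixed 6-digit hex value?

0x714806

K = 0x0CE290
k_0 = rotl(K, (7*0+3) mod 24) = rotl(K, 3) = 0x671480
k_1 = rotl(K, (7*1+3) mod 24) = rotl(K, 10) = 0x8A4033
k_2 = rotl(K, (7*2+3) mod 24) = rotl(K, 17) = 0x2019C5
k_3 = rotl(K, (7*3+3) mod 24) = rotl(K, 0) = 0x0CE290
k_4 = rotl(K, (7*4+3) mod 24) = rotl(K, 7) = 0x714806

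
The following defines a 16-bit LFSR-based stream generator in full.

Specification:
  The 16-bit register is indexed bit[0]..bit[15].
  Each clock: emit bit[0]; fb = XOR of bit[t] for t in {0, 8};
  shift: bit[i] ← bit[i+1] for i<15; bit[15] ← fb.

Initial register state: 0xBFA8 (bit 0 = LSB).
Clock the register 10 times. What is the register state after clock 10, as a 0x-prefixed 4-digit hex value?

reg_0 = 0xBFA8
clock 1: out=0, reg = 0xDFD4
clock 2: out=0, reg = 0xEFEA
clock 3: out=0, reg = 0xF7F5
clock 4: out=1, reg = 0x7BFA
clock 5: out=0, reg = 0xBDFD
clock 6: out=1, reg = 0x5EFE
clock 7: out=0, reg = 0x2F7F
clock 8: out=1, reg = 0x17BF
clock 9: out=1, reg = 0x0BDF
clock 10: out=1, reg = 0x05EF

0x05EF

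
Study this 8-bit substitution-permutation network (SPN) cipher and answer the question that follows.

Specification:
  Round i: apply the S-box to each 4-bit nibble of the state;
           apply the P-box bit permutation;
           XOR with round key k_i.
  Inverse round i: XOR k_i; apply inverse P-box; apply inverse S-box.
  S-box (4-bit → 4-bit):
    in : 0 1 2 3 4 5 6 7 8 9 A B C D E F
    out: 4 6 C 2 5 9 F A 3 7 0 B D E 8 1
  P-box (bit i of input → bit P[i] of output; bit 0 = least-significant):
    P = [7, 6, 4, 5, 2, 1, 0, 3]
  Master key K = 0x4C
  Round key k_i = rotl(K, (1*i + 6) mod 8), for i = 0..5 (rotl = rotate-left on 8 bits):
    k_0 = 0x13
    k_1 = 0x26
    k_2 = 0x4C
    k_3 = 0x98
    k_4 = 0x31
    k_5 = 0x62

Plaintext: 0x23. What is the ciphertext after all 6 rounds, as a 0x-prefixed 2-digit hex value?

s_0 = plaintext = 0x23
s_1 = Round(s_0, k_0) = 0x5A
s_2 = Round(s_1, k_1) = 0x2A
s_3 = Round(s_2, k_2) = 0x45
s_4 = Round(s_3, k_3) = 0x3D
s_5 = Round(s_4, k_4) = 0x43
s_6 = Round(s_5, k_5) = 0x27

0x27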